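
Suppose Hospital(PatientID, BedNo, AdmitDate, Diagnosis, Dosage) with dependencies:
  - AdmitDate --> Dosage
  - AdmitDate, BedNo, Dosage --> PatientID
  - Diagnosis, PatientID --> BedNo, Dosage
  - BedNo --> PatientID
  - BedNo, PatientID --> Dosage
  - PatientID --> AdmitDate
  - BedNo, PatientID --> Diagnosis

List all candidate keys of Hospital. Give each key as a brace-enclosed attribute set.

{BedNo}, {Diagnosis, PatientID}

{BedNo}⁺ = {AdmitDate, BedNo, Diagnosis, Dosage, PatientID}, which is every attribute, so {BedNo} is a candidate key.
{Diagnosis, PatientID}⁺ = {AdmitDate, BedNo, Diagnosis, Dosage, PatientID}, which is every attribute, so {Diagnosis, PatientID} is a candidate key.
Any other superkey properly contains one of these, so there are no further candidate keys.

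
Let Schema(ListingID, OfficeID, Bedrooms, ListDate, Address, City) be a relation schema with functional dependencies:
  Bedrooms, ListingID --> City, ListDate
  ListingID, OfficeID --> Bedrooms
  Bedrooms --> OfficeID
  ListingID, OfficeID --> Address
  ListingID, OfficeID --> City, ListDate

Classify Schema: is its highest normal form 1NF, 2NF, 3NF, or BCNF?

3NF

Candidate keys: {Bedrooms, ListingID}, {ListingID, OfficeID}. Prime attributes: {Bedrooms, ListingID, OfficeID}.
Bedrooms --> OfficeID breaks BCNF: {Bedrooms}⁺ = {Bedrooms, OfficeID}, so {Bedrooms} is not a superkey.
Since {OfficeID} ⊆ prime attributes and every other non-superkey FD also has a prime right side, the schema is in 3NF.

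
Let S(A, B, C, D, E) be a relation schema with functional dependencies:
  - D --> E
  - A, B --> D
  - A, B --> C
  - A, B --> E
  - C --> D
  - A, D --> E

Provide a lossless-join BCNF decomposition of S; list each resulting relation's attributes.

{A, B, C}; {C, D}; {D, E}

Candidate key of the original relation: {A, B}.
In {A, B, C, D, E}, {D} is not a superkey ({D}⁺ restricted to this set is {D, E}), so split on D --> E into {D, E} and {A, B, C, D}.
{D, E} has no BCNF violation.
In {A, B, C, D}, {C} is not a superkey ({C}⁺ restricted to this set is {C, D}), so split on C --> D into {C, D} and {A, B, C}.
{C, D} has no BCNF violation.
{A, B, C} has no BCNF violation.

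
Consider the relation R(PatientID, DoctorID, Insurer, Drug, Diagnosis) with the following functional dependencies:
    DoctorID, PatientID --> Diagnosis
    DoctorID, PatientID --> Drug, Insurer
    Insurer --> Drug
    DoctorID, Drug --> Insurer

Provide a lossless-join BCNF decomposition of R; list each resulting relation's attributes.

Candidate key of the original relation: {DoctorID, PatientID}.
In {Diagnosis, DoctorID, Drug, Insurer, PatientID}, {Insurer} is not a superkey ({Insurer}⁺ restricted to this set is {Drug, Insurer}), so split on Insurer --> Drug into {Drug, Insurer} and {Diagnosis, DoctorID, Insurer, PatientID}.
{Drug, Insurer} has no BCNF violation.
{Diagnosis, DoctorID, Insurer, PatientID} has no BCNF violation.

{Diagnosis, DoctorID, Insurer, PatientID}; {Drug, Insurer}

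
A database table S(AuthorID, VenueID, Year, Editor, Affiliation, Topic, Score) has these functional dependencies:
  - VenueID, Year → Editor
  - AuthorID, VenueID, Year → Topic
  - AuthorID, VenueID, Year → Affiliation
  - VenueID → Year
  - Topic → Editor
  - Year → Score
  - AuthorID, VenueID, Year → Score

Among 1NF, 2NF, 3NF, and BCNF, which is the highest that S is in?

1NF

Candidate key: {AuthorID, VenueID}. Prime attributes: {AuthorID, VenueID}.
VenueID, Year → Editor: {VenueID, Year}⁺ = {Editor, Score, VenueID, Year}, which is not all of the attributes, so the left side is not a superkey — BCNF is violated.
VenueID, Year → Editor determines the non-prime attribute {Editor} from a non-superkey — 3NF is violated.
{VenueID} is a proper subset of the key {AuthorID, VenueID}, and {VenueID}⁺ contains the non-prime attributes {Editor, Score, Year} — a partial dependency, so 2NF is violated.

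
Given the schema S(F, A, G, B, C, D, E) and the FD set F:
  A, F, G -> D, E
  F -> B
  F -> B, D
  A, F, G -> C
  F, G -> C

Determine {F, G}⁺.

Start with {F, G}.
F -> B applies; add {B} → now {B, F, G}.
F -> B, D applies; add {D} → now {B, D, F, G}.
F, G -> C applies; add {C} → now {B, C, D, F, G}.
No further FD applies.

{B, C, D, F, G}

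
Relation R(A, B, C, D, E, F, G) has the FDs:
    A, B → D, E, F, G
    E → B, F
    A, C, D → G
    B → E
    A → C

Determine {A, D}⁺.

Start with {A, D}.
A → C applies; add {C} → now {A, C, D}.
A, C, D → G applies; add {G} → now {A, C, D, G}.
No further FD applies.

{A, C, D, G}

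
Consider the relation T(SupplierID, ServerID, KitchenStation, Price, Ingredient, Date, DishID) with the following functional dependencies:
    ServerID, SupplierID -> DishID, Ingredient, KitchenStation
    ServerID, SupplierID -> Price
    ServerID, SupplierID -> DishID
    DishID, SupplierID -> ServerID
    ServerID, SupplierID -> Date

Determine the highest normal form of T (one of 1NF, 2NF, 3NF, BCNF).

BCNF

Candidate keys: {DishID, SupplierID}, {ServerID, SupplierID}. Prime attributes: {DishID, ServerID, SupplierID}.
Every FD has a superkey on the left, so the relation is in BCNF.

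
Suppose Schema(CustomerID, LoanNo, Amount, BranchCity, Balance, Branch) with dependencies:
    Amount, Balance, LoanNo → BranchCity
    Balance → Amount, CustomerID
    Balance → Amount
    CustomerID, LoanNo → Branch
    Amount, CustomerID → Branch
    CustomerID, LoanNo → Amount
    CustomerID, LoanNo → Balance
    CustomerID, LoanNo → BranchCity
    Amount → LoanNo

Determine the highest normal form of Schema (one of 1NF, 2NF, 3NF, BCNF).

3NF

Candidate keys: {Amount, CustomerID}, {Balance}, {CustomerID, LoanNo}. Prime attributes: {Amount, Balance, CustomerID, LoanNo}.
For Amount → LoanNo we have {Amount}⁺ = {Amount, LoanNo}; {Amount} is not a superkey, so BCNF fails.
Its right-hand attributes {LoanNo} are all prime, as are those of every other non-superkey FD — the relation is in 3NF.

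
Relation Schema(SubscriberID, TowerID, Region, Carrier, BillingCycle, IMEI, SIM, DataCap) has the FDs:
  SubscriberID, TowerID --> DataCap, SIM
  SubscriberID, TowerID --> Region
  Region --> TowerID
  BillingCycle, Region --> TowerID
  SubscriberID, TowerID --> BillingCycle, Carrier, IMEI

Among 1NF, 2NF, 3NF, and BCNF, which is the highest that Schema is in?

Candidate keys: {Region, SubscriberID}, {SubscriberID, TowerID}. Prime attributes: {Region, SubscriberID, TowerID}.
Region --> TowerID breaks BCNF: {Region}⁺ = {Region, TowerID}, so {Region} is not a superkey.
Its right-hand attributes {TowerID} are all prime, as are those of every other non-superkey FD — the relation is in 3NF.

3NF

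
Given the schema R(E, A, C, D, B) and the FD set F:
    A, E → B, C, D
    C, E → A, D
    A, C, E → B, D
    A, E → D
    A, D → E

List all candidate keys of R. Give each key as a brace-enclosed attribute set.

{A, D}, {A, E}, {C, E}

{A, D}⁺ = {A, B, C, D, E} — all of the relation — so {A, D} is a candidate key.
{A, E}⁺ = {A, B, C, D, E} — all of the relation — so {A, E} is a candidate key.
{C, E}⁺ = {A, B, C, D, E} — all of the relation — so {C, E} is a candidate key.
No proper subset of any of these is a key, and no other minimal superkey exists.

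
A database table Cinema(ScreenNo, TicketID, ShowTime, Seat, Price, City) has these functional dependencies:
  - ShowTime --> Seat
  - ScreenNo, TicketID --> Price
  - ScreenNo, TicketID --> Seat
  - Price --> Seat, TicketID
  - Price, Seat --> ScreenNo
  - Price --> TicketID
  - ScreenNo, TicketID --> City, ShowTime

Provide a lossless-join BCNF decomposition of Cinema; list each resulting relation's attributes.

Candidate keys of the original relation: {Price}, {ScreenNo, TicketID}.
Within {City, Price, ScreenNo, Seat, ShowTime, TicketID}: {ShowTime}⁺ ∩ {City, Price, ScreenNo, Seat, ShowTime, TicketID} = {Seat, ShowTime}, not the whole set, so ShowTime --> Seat violates BCNF; decompose into {Seat, ShowTime} and {City, Price, ScreenNo, ShowTime, TicketID}.
{Seat, ShowTime} is in BCNF.
{City, Price, ScreenNo, ShowTime, TicketID} is in BCNF.

{City, Price, ScreenNo, ShowTime, TicketID}; {Seat, ShowTime}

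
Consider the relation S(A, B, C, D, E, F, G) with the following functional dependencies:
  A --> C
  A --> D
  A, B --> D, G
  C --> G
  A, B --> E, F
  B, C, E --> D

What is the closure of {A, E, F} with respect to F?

Start with {A, E, F}.
A --> C applies; add {C} → now {A, C, E, F}.
A --> D applies; add {D} → now {A, C, D, E, F}.
C --> G applies; add {G} → now {A, C, D, E, F, G}.
No further FD applies.

{A, C, D, E, F, G}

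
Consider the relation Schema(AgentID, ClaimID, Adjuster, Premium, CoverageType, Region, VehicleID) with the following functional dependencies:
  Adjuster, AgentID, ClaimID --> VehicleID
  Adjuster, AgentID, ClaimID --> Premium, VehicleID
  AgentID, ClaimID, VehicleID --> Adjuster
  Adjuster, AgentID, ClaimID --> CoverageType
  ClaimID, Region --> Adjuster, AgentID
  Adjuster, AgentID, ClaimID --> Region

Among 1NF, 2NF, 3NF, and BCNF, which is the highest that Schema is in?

BCNF

Candidate keys: {Adjuster, AgentID, ClaimID}, {AgentID, ClaimID, VehicleID}, {ClaimID, Region}. Prime attributes: {Adjuster, AgentID, ClaimID, Region, VehicleID}.
Every FD has a superkey on the left, so the relation is in BCNF.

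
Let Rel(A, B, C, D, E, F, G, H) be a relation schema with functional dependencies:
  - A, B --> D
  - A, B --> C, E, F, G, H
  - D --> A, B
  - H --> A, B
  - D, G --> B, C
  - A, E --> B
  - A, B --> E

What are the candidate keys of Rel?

{D} is a candidate key since {D}⁺ = {A, B, C, D, E, F, G, H} covers every attribute.
{H} is a candidate key since {H}⁺ = {A, B, C, D, E, F, G, H} covers every attribute.
{A, B} is a candidate key since {A, B}⁺ = {A, B, C, D, E, F, G, H} covers every attribute.
{A, E} is a candidate key since {A, E}⁺ = {A, B, C, D, E, F, G, H} covers every attribute.
These are minimal and exhaustive — every other superkey contains one of them.

{A, B}, {A, E}, {D}, {H}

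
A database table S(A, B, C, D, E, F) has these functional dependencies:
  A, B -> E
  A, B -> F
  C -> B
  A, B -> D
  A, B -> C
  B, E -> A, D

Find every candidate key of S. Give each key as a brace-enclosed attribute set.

{A, B}, {A, C}, {B, E}, {C, E}

Closure of {A, B} is {A, B, C, D, E, F}, the whole schema; {A, B} is a candidate key.
Closure of {A, C} is {A, B, C, D, E, F}, the whole schema; {A, C} is a candidate key.
Closure of {B, E} is {A, B, C, D, E, F}, the whole schema; {B, E} is a candidate key.
Closure of {C, E} is {A, B, C, D, E, F}, the whole schema; {C, E} is a candidate key.
These are minimal and exhaustive — every other superkey contains one of them.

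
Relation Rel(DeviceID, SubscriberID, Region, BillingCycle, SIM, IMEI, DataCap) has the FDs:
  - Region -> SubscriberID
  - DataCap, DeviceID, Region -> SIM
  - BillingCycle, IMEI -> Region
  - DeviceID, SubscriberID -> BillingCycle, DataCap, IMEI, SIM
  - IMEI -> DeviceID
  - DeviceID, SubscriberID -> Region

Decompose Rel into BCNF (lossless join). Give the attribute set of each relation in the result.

Candidate keys of the original relation: {BillingCycle, IMEI}, {DeviceID, Region}, {DeviceID, SubscriberID}, {IMEI, Region}, {IMEI, SubscriberID}.
Within {BillingCycle, DataCap, DeviceID, IMEI, Region, SIM, SubscriberID}: {Region}⁺ ∩ {BillingCycle, DataCap, DeviceID, IMEI, Region, SIM, SubscriberID} = {Region, SubscriberID}, not the whole set, so Region -> SubscriberID violates BCNF; decompose into {Region, SubscriberID} and {BillingCycle, DataCap, DeviceID, IMEI, Region, SIM}.
{Region, SubscriberID} has no BCNF violation.
Within {BillingCycle, DataCap, DeviceID, IMEI, Region, SIM}: {IMEI}⁺ ∩ {BillingCycle, DataCap, DeviceID, IMEI, Region, SIM} = {DeviceID, IMEI}, not the whole set, so IMEI -> DeviceID violates BCNF; decompose into {DeviceID, IMEI} and {BillingCycle, DataCap, IMEI, Region, SIM}.
{DeviceID, IMEI} has no BCNF violation.
{BillingCycle, DataCap, IMEI, Region, SIM} has no BCNF violation.

{BillingCycle, DataCap, IMEI, Region, SIM}; {DeviceID, IMEI}; {Region, SubscriberID}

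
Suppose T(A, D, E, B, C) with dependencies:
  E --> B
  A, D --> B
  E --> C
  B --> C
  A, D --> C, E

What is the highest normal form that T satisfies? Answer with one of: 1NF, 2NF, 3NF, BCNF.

Candidate key: {A, D}. Prime attributes: {A, D}.
E --> B breaks BCNF: {E}⁺ = {B, C, E}, so {E} is not a superkey.
Because {B} is non-prime and the left side of E --> B is not a superkey, the relation is not in 3NF.
No proper subset of a key has a non-prime attribute in its closure, so there is no partial dependency; 2NF holds.

2NF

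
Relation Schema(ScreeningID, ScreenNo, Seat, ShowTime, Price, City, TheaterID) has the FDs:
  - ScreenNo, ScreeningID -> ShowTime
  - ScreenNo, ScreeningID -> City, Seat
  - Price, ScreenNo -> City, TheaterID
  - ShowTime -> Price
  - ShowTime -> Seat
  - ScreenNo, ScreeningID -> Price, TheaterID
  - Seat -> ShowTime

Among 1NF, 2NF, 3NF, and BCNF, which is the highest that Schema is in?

Candidate key: {ScreenNo, ScreeningID}. Prime attributes: {ScreenNo, ScreeningID}.
Price, ScreenNo -> City, TheaterID: {Price, ScreenNo}⁺ = {City, Price, ScreenNo, TheaterID}, which is not all of the attributes, so the left side is not a superkey — BCNF is violated.
Price, ScreenNo -> City, TheaterID determines the non-prime attributes {City, TheaterID} from a non-superkey — 3NF is violated.
No proper subset of a key has a non-prime attribute in its closure, so there is no partial dependency; 2NF holds.

2NF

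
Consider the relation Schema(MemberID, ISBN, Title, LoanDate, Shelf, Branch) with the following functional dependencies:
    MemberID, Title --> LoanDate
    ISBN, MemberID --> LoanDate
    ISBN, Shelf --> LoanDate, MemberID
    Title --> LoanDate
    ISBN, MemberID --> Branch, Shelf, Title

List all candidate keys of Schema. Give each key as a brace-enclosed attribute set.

Attributes never on any right-hand side: {ISBN} — every candidate key must contain it.
{ISBN, MemberID}⁺ = {Branch, ISBN, LoanDate, MemberID, Shelf, Title} — all of the relation — so {ISBN, MemberID} is a candidate key.
{ISBN, Shelf}⁺ = {Branch, ISBN, LoanDate, MemberID, Shelf, Title} — all of the relation — so {ISBN, Shelf} is a candidate key.
These are minimal and exhaustive — every other superkey contains one of them.

{ISBN, MemberID}, {ISBN, Shelf}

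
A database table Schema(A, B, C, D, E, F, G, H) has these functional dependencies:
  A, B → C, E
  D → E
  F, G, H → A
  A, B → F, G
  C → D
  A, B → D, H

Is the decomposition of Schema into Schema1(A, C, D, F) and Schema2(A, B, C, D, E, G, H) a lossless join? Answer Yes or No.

No

Common attributes: {A, C, D}; their closure is {A, C, D, E}.
The closure covers neither Schema1 nor Schema2 entirely; the join is not lossless.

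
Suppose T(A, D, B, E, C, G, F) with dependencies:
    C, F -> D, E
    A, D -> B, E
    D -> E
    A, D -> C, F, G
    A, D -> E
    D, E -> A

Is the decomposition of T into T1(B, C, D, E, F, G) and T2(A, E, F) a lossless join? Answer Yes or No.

Common attributes: {E, F}; their closure is {E, F}.
Neither T1 nor T2 is contained in that closure, so the decomposition is lossy.

No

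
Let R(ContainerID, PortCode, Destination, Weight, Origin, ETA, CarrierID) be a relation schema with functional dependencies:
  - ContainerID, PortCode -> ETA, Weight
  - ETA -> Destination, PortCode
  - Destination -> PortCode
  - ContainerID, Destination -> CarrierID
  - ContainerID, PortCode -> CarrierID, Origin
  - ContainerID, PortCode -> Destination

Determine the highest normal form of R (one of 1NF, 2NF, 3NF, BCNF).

3NF

Candidate keys: {ContainerID, Destination}, {ContainerID, ETA}, {ContainerID, PortCode}. Prime attributes: {ContainerID, Destination, ETA, PortCode}.
ETA -> Destination, PortCode: {ETA}⁺ = {Destination, ETA, PortCode}, which is not all of the attributes, so the left side is not a superkey — BCNF is violated.
Its right-hand attributes {Destination, PortCode} are all prime, as are those of every other non-superkey FD — the relation is in 3NF.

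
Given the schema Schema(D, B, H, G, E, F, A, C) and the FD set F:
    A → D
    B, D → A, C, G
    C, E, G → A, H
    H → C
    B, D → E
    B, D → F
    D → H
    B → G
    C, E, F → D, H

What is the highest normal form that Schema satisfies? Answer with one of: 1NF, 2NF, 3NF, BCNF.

1NF

Candidate keys: {A, B}, {B, C, E}, {B, D}, {B, E, H}. Prime attributes: {A, B, C, D, E, H}.
For A → D we have {A}⁺ = {A, C, D, H}; {A} is not a superkey, so BCNF fails.
B → G has non-prime {G} on the right and a non-superkey on the left, so 3NF fails.
The proper key subset {B} of {A, B} determines non-prime {G}, so the relation is not even in 2NF.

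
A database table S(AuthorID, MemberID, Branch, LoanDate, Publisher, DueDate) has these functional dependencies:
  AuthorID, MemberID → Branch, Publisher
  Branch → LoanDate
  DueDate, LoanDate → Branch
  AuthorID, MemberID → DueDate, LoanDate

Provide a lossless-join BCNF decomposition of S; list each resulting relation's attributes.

Candidate key of the original relation: {AuthorID, MemberID}.
Within {AuthorID, Branch, DueDate, LoanDate, MemberID, Publisher}: {Branch}⁺ ∩ {AuthorID, Branch, DueDate, LoanDate, MemberID, Publisher} = {Branch, LoanDate}, not the whole set, so Branch → LoanDate violates BCNF; decompose into {Branch, LoanDate} and {AuthorID, Branch, DueDate, MemberID, Publisher}.
{Branch, LoanDate} is in BCNF.
{AuthorID, Branch, DueDate, MemberID, Publisher} is in BCNF.

{AuthorID, Branch, DueDate, MemberID, Publisher}; {Branch, LoanDate}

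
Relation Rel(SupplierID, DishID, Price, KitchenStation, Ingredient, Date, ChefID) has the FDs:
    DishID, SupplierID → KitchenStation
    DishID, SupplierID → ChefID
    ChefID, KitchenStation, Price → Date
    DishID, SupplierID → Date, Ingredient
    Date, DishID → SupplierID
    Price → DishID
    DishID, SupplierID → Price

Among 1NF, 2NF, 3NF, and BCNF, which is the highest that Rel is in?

Candidate keys: {ChefID, KitchenStation, Price}, {Date, DishID}, {Date, Price}, {DishID, SupplierID}, {Price, SupplierID}. Prime attributes: {ChefID, Date, DishID, KitchenStation, Price, SupplierID}.
Price → DishID breaks BCNF: {Price}⁺ = {DishID, Price}, so {Price} is not a superkey.
Since {DishID} ⊆ prime attributes and every other non-superkey FD also has a prime right side, the schema is in 3NF.

3NF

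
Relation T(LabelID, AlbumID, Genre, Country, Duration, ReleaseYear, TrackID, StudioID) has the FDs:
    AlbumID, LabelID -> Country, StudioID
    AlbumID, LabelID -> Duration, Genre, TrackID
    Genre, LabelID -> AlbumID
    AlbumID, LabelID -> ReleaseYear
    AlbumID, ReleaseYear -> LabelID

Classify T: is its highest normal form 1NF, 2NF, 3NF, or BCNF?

BCNF

Candidate keys: {AlbumID, LabelID}, {AlbumID, ReleaseYear}, {Genre, LabelID}. Prime attributes: {AlbumID, Genre, LabelID, ReleaseYear}.
Each dependency's left side is a superkey — BCNF holds.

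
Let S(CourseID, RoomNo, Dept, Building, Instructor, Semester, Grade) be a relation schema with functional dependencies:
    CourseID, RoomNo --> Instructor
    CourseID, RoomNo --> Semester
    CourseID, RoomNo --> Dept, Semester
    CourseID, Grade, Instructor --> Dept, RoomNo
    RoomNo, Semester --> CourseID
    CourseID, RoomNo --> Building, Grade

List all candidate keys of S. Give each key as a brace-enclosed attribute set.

Closure of {CourseID, RoomNo} is {Building, CourseID, Dept, Grade, Instructor, RoomNo, Semester}, the whole schema; {CourseID, RoomNo} is a candidate key.
Closure of {RoomNo, Semester} is {Building, CourseID, Dept, Grade, Instructor, RoomNo, Semester}, the whole schema; {RoomNo, Semester} is a candidate key.
Closure of {CourseID, Grade, Instructor} is {Building, CourseID, Dept, Grade, Instructor, RoomNo, Semester}, the whole schema; {CourseID, Grade, Instructor} is a candidate key.
These are minimal and exhaustive — every other superkey contains one of them.

{CourseID, Grade, Instructor}, {CourseID, RoomNo}, {RoomNo, Semester}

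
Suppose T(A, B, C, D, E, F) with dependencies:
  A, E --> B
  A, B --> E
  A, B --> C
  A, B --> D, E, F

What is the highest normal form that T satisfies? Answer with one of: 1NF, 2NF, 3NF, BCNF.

BCNF

Candidate keys: {A, B}, {A, E}. Prime attributes: {A, B, E}.
Each dependency's left side is a superkey — BCNF holds.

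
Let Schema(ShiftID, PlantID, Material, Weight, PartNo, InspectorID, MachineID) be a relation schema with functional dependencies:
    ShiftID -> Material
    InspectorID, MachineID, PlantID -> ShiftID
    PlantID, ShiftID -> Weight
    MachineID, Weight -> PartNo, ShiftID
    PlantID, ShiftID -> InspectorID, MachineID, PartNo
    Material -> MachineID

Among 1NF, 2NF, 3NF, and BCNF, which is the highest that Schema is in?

Candidate keys: {InspectorID, MachineID, PlantID}, {InspectorID, Material, PlantID}, {MachineID, PlantID, Weight}, {Material, PlantID, Weight}, {PlantID, ShiftID}. Prime attributes: {InspectorID, MachineID, Material, PlantID, ShiftID, Weight}.
ShiftID -> Material: {ShiftID}⁺ = {MachineID, Material, ShiftID}, which is not all of the attributes, so the left side is not a superkey — BCNF is violated.
MachineID, Weight -> PartNo, ShiftID determines the non-prime attribute {PartNo} from a non-superkey — 3NF is violated.
Since {MachineID, Weight} ⊂ {MachineID, PlantID, Weight} and {MachineID, Weight}⁺ ⊇ {PartNo} with {PartNo} non-prime, there is a partial dependency; 2NF fails.

1NF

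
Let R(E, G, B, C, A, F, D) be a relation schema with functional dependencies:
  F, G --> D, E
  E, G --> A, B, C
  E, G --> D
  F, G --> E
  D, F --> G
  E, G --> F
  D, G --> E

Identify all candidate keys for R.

{D, F}, {D, G}, {E, G}, {F, G}

{D, F}⁺ = {A, B, C, D, E, F, G} — all of the relation — so {D, F} is a candidate key.
{D, G}⁺ = {A, B, C, D, E, F, G} — all of the relation — so {D, G} is a candidate key.
{E, G}⁺ = {A, B, C, D, E, F, G} — all of the relation — so {E, G} is a candidate key.
{F, G}⁺ = {A, B, C, D, E, F, G} — all of the relation — so {F, G} is a candidate key.
These are minimal and exhaustive — every other superkey contains one of them.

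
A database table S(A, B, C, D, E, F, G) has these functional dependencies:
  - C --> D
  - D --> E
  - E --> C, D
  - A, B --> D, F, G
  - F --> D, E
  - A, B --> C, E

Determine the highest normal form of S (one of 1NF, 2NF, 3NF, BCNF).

2NF

Candidate key: {A, B}. Prime attributes: {A, B}.
C --> D: {C}⁺ = {C, D, E}, which is not all of the attributes, so the left side is not a superkey — BCNF is violated.
Because {D} is non-prime and the left side of C --> D is not a superkey, the relation is not in 3NF.
Checking every proper subset of each key, none determines a non-prime attribute — 2NF is satisfied.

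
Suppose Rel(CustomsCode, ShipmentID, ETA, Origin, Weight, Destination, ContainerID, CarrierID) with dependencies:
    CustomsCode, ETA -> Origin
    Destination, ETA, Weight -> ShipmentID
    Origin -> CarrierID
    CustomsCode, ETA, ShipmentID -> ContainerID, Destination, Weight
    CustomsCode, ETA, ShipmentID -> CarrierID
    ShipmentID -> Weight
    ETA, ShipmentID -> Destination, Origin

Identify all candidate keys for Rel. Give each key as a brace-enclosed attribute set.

{CustomsCode, Destination, ETA, Weight}, {CustomsCode, ETA, ShipmentID}

{CustomsCode, ETA} never appear on the right of any FD, so every key must include all of them.
Closure of {CustomsCode, ETA, ShipmentID} is {CarrierID, ContainerID, CustomsCode, Destination, ETA, Origin, ShipmentID, Weight}, the whole schema; {CustomsCode, ETA, ShipmentID} is a candidate key.
Closure of {CustomsCode, Destination, ETA, Weight} is {CarrierID, ContainerID, CustomsCode, Destination, ETA, Origin, ShipmentID, Weight}, the whole schema; {CustomsCode, Destination, ETA, Weight} is a candidate key.
No proper subset of any of these is a key, and no other minimal superkey exists.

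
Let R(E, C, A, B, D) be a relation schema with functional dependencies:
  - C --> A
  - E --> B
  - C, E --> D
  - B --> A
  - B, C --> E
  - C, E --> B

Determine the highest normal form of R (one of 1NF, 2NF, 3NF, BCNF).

1NF

Candidate keys: {B, C}, {C, E}. Prime attributes: {B, C, E}.
C --> A breaks BCNF: {C}⁺ = {A, C}, so {C} is not a superkey.
Because {A} is non-prime and the left side of C --> A is not a superkey, the relation is not in 3NF.
Since {B} ⊂ {B, C} and {B}⁺ ⊇ {A} with {A} non-prime, there is a partial dependency; 2NF fails.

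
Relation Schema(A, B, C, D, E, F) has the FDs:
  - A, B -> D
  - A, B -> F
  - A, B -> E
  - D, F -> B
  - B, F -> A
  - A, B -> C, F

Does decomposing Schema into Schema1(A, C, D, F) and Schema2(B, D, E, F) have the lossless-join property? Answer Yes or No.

Schema1 ∩ Schema2 = {D, F}; its closure under F is {A, B, C, D, E, F}.
Since Schema1 ⊆ {A, B, C, D, E, F}, the intersection is a superkey of Schema1; the decomposition is lossless.

Yes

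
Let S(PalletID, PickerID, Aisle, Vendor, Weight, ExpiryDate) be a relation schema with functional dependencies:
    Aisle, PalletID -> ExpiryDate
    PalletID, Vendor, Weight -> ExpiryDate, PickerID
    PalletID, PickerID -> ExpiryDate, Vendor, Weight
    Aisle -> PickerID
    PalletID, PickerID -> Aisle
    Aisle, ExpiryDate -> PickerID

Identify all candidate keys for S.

{Aisle, PalletID}, {PalletID, PickerID}, {PalletID, Vendor, Weight}

No FD produces {PalletID}, so it must be in every candidate key.
{Aisle, PalletID} is a candidate key since {Aisle, PalletID}⁺ = {Aisle, ExpiryDate, PalletID, PickerID, Vendor, Weight} covers every attribute.
{PalletID, PickerID} is a candidate key since {PalletID, PickerID}⁺ = {Aisle, ExpiryDate, PalletID, PickerID, Vendor, Weight} covers every attribute.
{PalletID, Vendor, Weight} is a candidate key since {PalletID, Vendor, Weight}⁺ = {Aisle, ExpiryDate, PalletID, PickerID, Vendor, Weight} covers every attribute.
No proper subset of any of these is a key, and no other minimal superkey exists.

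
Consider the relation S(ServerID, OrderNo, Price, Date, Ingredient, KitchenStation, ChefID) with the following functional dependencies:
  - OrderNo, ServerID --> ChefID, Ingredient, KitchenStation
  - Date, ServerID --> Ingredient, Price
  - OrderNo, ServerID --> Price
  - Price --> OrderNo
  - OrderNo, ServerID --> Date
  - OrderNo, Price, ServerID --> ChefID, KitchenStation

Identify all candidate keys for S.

{Date, ServerID}, {OrderNo, ServerID}, {Price, ServerID}

{ServerID} never appears on the right of any FD, so every key must include it.
Closure of {Date, ServerID} is {ChefID, Date, Ingredient, KitchenStation, OrderNo, Price, ServerID}, the whole schema; {Date, ServerID} is a candidate key.
Closure of {OrderNo, ServerID} is {ChefID, Date, Ingredient, KitchenStation, OrderNo, Price, ServerID}, the whole schema; {OrderNo, ServerID} is a candidate key.
Closure of {Price, ServerID} is {ChefID, Date, Ingredient, KitchenStation, OrderNo, Price, ServerID}, the whole schema; {Price, ServerID} is a candidate key.
These are minimal and exhaustive — every other superkey contains one of them.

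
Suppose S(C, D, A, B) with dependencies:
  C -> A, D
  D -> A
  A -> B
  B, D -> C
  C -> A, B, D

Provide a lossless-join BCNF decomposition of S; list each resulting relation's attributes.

{A, B}; {A, C, D}

Candidate keys of the original relation: {C}, {D}.
In {A, B, C, D}, {A} is not a superkey ({A}⁺ restricted to this set is {A, B}), so split on A -> B into {A, B} and {A, C, D}.
{A, B}: every determinant is a superkey — BCNF.
{A, C, D}: every determinant is a superkey — BCNF.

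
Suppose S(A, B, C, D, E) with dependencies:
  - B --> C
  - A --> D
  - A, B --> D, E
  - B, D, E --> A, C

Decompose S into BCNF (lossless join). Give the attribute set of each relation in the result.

Candidate keys of the original relation: {A, B}, {B, D, E}.
Within {A, B, C, D, E}: {B}⁺ ∩ {A, B, C, D, E} = {B, C}, not the whole set, so B --> C violates BCNF; decompose into {B, C} and {A, B, D, E}.
{B, C}: every determinant is a superkey — BCNF.
Within {A, B, D, E}: {A}⁺ ∩ {A, B, D, E} = {A, D}, not the whole set, so A --> D violates BCNF; decompose into {A, D} and {A, B, E}.
{A, D}: every determinant is a superkey — BCNF.
{A, B, E}: every determinant is a superkey — BCNF.

{A, B, E}; {A, D}; {B, C}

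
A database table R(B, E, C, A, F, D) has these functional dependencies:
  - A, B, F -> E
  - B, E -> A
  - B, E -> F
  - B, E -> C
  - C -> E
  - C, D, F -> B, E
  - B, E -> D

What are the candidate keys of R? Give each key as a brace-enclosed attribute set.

{B, C} is a candidate key since {B, C}⁺ = {A, B, C, D, E, F} covers every attribute.
{B, E} is a candidate key since {B, E}⁺ = {A, B, C, D, E, F} covers every attribute.
{A, B, F} is a candidate key since {A, B, F}⁺ = {A, B, C, D, E, F} covers every attribute.
{C, D, F} is a candidate key since {C, D, F}⁺ = {A, B, C, D, E, F} covers every attribute.
Any other superkey properly contains one of these, so there are no further candidate keys.

{A, B, F}, {B, C}, {B, E}, {C, D, F}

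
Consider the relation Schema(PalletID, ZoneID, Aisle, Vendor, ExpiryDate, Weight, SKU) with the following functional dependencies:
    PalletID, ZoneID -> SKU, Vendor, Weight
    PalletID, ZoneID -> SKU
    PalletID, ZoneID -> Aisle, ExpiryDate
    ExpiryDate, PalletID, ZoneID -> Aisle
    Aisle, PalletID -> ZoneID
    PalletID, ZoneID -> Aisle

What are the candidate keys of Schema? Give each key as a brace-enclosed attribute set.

{Aisle, PalletID}, {PalletID, ZoneID}

Attributes never on any right-hand side: {PalletID} — every candidate key must contain it.
Closure of {Aisle, PalletID} is {Aisle, ExpiryDate, PalletID, SKU, Vendor, Weight, ZoneID}, the whole schema; {Aisle, PalletID} is a candidate key.
Closure of {PalletID, ZoneID} is {Aisle, ExpiryDate, PalletID, SKU, Vendor, Weight, ZoneID}, the whole schema; {PalletID, ZoneID} is a candidate key.
These are minimal and exhaustive — every other superkey contains one of them.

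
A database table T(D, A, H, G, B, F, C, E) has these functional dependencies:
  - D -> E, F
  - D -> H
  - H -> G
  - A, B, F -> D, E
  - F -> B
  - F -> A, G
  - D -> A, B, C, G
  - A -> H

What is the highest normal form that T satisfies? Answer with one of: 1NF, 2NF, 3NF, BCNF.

Candidate keys: {D}, {F}. Prime attributes: {D, F}.
For H -> G we have {H}⁺ = {G, H}; {H} is not a superkey, so BCNF fails.
H -> G determines the non-prime attribute {G} from a non-superkey — 3NF is violated.
All keys have size 1, which rules out partial dependencies — 2NF is satisfied.

2NF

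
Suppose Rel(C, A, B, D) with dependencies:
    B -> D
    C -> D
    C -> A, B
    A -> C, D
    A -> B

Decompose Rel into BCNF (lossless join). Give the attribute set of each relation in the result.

{A, B, C}; {B, D}

Candidate keys of the original relation: {A}, {C}.
{A, B, C, D}: {B} determines {B, D} here but is not a superkey — split on B -> D, giving {B, D} and {A, B, C}.
{B, D} is in BCNF.
{A, B, C} is in BCNF.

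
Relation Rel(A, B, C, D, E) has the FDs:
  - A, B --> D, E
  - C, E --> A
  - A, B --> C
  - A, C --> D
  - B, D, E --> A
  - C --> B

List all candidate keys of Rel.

{A, B}, {A, C}, {B, D, E}, {C, E}

{A, B}⁺ = {A, B, C, D, E} — all of the relation — so {A, B} is a candidate key.
{A, C}⁺ = {A, B, C, D, E} — all of the relation — so {A, C} is a candidate key.
{C, E}⁺ = {A, B, C, D, E} — all of the relation — so {C, E} is a candidate key.
{B, D, E}⁺ = {A, B, C, D, E} — all of the relation — so {B, D, E} is a candidate key.
These are minimal and exhaustive — every other superkey contains one of them.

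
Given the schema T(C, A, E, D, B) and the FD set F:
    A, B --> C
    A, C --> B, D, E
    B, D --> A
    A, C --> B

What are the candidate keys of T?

{A, B}, {A, C}, {B, D}

{A, B} is a candidate key since {A, B}⁺ = {A, B, C, D, E} covers every attribute.
{A, C} is a candidate key since {A, C}⁺ = {A, B, C, D, E} covers every attribute.
{B, D} is a candidate key since {B, D}⁺ = {A, B, C, D, E} covers every attribute.
No proper subset of any of these is a key, and no other minimal superkey exists.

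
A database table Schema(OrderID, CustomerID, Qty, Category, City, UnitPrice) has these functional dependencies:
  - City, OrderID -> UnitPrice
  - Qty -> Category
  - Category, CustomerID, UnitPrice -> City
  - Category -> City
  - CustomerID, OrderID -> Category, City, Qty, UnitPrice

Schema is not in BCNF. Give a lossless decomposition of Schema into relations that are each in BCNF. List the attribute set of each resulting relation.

Candidate key of the original relation: {CustomerID, OrderID}.
{Category, City, CustomerID, OrderID, Qty, UnitPrice}: {City, OrderID} determines {City, OrderID, UnitPrice} here but is not a superkey — split on City, OrderID -> UnitPrice, giving {City, OrderID, UnitPrice} and {Category, City, CustomerID, OrderID, Qty}.
{City, OrderID, UnitPrice}: every determinant is a superkey — BCNF.
{Category, City, CustomerID, OrderID, Qty}: {Qty} determines {Category, City, Qty} here but is not a superkey — split on Qty -> Category, City, giving {Category, City, Qty} and {CustomerID, OrderID, Qty}.
{Category, City, Qty}: {Category} determines {Category, City} here but is not a superkey — split on Category -> City, giving {Category, City} and {Category, Qty}.
{Category, City}: every determinant is a superkey — BCNF.
{Category, Qty}: every determinant is a superkey — BCNF.
{CustomerID, OrderID, Qty}: every determinant is a superkey — BCNF.

{Category, City}; {Category, Qty}; {City, OrderID, UnitPrice}; {CustomerID, OrderID, Qty}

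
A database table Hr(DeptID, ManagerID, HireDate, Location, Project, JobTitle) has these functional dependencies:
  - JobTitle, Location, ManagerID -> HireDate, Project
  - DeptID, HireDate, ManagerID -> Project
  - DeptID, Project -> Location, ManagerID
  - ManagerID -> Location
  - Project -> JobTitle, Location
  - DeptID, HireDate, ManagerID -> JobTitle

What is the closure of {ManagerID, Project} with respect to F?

{HireDate, JobTitle, Location, ManagerID, Project}

Start with {ManagerID, Project}.
ManagerID -> Location applies; add {Location} → now {Location, ManagerID, Project}.
Project -> JobTitle, Location applies; add {JobTitle} → now {JobTitle, Location, ManagerID, Project}.
JobTitle, Location, ManagerID -> HireDate, Project applies; add {HireDate} → now {HireDate, JobTitle, Location, ManagerID, Project}.
No further FD applies.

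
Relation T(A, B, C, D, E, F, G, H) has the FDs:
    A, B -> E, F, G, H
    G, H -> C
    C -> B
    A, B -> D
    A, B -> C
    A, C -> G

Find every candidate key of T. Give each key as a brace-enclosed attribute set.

No FD produces {A}, so it must be in every candidate key.
{A, B} is a candidate key since {A, B}⁺ = {A, B, C, D, E, F, G, H} covers every attribute.
{A, C} is a candidate key since {A, C}⁺ = {A, B, C, D, E, F, G, H} covers every attribute.
{A, G, H} is a candidate key since {A, G, H}⁺ = {A, B, C, D, E, F, G, H} covers every attribute.
Any other superkey properly contains one of these, so there are no further candidate keys.

{A, B}, {A, C}, {A, G, H}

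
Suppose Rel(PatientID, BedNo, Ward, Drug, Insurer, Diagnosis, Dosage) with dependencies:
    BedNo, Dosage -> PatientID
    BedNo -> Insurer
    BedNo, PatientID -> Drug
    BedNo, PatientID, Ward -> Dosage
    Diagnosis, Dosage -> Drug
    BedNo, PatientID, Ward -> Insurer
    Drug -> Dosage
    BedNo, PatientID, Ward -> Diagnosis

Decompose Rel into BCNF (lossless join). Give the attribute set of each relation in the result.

Candidate keys of the original relation: {BedNo, Dosage, Ward}, {BedNo, Drug, Ward}, {BedNo, PatientID, Ward}.
Within {BedNo, Diagnosis, Dosage, Drug, Insurer, PatientID, Ward}: {BedNo, Dosage}⁺ ∩ {BedNo, Diagnosis, Dosage, Drug, Insurer, PatientID, Ward} = {BedNo, Dosage, Drug, Insurer, PatientID}, not the whole set, so BedNo, Dosage -> Drug, Insurer, PatientID violates BCNF; decompose into {BedNo, Dosage, Drug, Insurer, PatientID} and {BedNo, Diagnosis, Dosage, Ward}.
Within {BedNo, Dosage, Drug, Insurer, PatientID}: {BedNo}⁺ ∩ {BedNo, Dosage, Drug, Insurer, PatientID} = {BedNo, Insurer}, not the whole set, so BedNo -> Insurer violates BCNF; decompose into {BedNo, Insurer} and {BedNo, Dosage, Drug, PatientID}.
{BedNo, Insurer} has no BCNF violation.
Within {BedNo, Dosage, Drug, PatientID}: {Drug}⁺ ∩ {BedNo, Dosage, Drug, PatientID} = {Dosage, Drug}, not the whole set, so Drug -> Dosage violates BCNF; decompose into {Dosage, Drug} and {BedNo, Drug, PatientID}.
{Dosage, Drug} has no BCNF violation.
{BedNo, Drug, PatientID} has no BCNF violation.
{BedNo, Diagnosis, Dosage, Ward} has no BCNF violation.

{BedNo, Diagnosis, Dosage, Ward}; {BedNo, Drug, PatientID}; {BedNo, Insurer}; {Dosage, Drug}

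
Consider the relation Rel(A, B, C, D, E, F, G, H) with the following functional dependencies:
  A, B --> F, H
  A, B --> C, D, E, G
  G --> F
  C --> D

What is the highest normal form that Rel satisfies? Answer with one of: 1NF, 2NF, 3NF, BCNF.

2NF

Candidate key: {A, B}. Prime attributes: {A, B}.
G --> F breaks BCNF: {G}⁺ = {F, G}, so {G} is not a superkey.
G --> F determines the non-prime attribute {F} from a non-superkey — 3NF is violated.
Checking every proper subset of each key, none determines a non-prime attribute — 2NF is satisfied.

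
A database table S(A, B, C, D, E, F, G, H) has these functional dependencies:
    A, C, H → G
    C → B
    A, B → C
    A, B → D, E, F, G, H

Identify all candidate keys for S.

Attributes never on any right-hand side: {A} — every candidate key must contain it.
{A, B} is a candidate key since {A, B}⁺ = {A, B, C, D, E, F, G, H} covers every attribute.
{A, C} is a candidate key since {A, C}⁺ = {A, B, C, D, E, F, G, H} covers every attribute.
Any other superkey properly contains one of these, so there are no further candidate keys.

{A, B}, {A, C}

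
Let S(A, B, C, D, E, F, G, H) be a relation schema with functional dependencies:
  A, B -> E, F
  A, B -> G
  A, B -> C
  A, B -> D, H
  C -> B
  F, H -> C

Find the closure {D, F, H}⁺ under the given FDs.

Start with {D, F, H}.
F, H -> C applies; add {C} → now {C, D, F, H}.
C -> B applies; add {B} → now {B, C, D, F, H}.
No further FD applies.

{B, C, D, F, H}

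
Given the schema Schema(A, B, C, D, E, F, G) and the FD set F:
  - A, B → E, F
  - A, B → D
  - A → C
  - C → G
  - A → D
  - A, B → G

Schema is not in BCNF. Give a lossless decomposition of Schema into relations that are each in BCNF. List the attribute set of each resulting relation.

{A, B, E, F}; {A, C, D}; {C, G}

Candidate key of the original relation: {A, B}.
Within {A, B, C, D, E, F, G}: {A}⁺ ∩ {A, B, C, D, E, F, G} = {A, C, D, G}, not the whole set, so A → C, D, G violates BCNF; decompose into {A, C, D, G} and {A, B, E, F}.
Within {A, C, D, G}: {C}⁺ ∩ {A, C, D, G} = {C, G}, not the whole set, so C → G violates BCNF; decompose into {C, G} and {A, C, D}.
{C, G} has no BCNF violation.
{A, C, D} has no BCNF violation.
{A, B, E, F} has no BCNF violation.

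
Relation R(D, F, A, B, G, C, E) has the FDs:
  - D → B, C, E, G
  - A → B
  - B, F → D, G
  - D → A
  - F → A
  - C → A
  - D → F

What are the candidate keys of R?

{D}⁺ = {A, B, C, D, E, F, G}, which is every attribute, so {D} is a candidate key.
{F}⁺ = {A, B, C, D, E, F, G}, which is every attribute, so {F} is a candidate key.
No proper subset of any of these is a key, and no other minimal superkey exists.

{D}, {F}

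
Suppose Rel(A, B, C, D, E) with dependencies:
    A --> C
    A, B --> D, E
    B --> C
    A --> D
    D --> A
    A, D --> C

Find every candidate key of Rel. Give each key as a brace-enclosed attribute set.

{A, B}, {B, D}

No FD produces {B}, so it must be in every candidate key.
{A, B} is a candidate key since {A, B}⁺ = {A, B, C, D, E} covers every attribute.
{B, D} is a candidate key since {B, D}⁺ = {A, B, C, D, E} covers every attribute.
Any other superkey properly contains one of these, so there are no further candidate keys.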